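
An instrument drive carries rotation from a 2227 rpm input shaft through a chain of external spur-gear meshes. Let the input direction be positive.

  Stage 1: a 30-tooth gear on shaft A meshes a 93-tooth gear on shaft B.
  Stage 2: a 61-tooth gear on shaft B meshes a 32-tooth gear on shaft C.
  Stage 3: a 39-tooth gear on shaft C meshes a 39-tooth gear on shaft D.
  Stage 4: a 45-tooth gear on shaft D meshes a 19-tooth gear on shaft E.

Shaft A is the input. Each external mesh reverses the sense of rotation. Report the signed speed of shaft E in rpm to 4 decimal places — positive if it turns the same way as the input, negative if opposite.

Stage 1 [30T→93T]: ω = 2227.0000×30/93 = 718.3871 rpm, dir flips to −; running = −718.3871
Stage 2 [61T→32T]: ω = 718.3871×61/32 = 1369.4254 rpm, dir flips to +; running = +1369.4254
Stage 3 [39T→39T]: ω = 1369.4254×39/39 = 1369.4254 rpm, dir flips to −; running = −1369.4254
Stage 4 [45T→19T]: ω = 1369.4254×45/19 = 3243.3760 rpm, dir flips to +; running = +3243.3760

+3243.3760 rpm (same as input, |ω| = 3243.3760 rpm)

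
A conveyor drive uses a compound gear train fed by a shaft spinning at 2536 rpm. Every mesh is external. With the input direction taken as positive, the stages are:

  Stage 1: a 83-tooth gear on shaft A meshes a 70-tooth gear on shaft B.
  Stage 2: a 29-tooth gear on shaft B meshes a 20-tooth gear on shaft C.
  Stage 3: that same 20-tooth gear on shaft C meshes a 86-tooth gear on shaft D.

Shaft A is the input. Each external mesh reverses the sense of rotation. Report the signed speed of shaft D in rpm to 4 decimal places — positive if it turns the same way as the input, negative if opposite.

Stage 1 [83T→70T]: ω = 2536.0000×83/70 = 3006.9714 rpm, dir flips to −; running = −3006.9714
Stage 2 [29T→20T]: ω = 3006.9714×29/20 = 4360.1086 rpm, dir flips to +; running = +4360.1086
Stage 3 [20T→86T]: ω = 4360.1086×20/86 = 1013.9787 rpm, dir flips to −; running = −1013.9787

-1013.9787 rpm (opposite to input, |ω| = 1013.9787 rpm)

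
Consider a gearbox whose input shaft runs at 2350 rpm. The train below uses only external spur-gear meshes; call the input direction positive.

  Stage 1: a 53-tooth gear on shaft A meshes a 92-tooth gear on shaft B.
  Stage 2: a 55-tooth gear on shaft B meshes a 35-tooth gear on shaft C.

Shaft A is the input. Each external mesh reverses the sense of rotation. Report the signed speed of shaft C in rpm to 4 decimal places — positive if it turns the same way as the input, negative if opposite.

Stage 1 [53T→92T]: ω = 2350.0000×53/92 = 1353.8043 rpm, dir flips to −; running = −1353.8043
Stage 2 [55T→35T]: ω = 1353.8043×55/35 = 2127.4068 rpm, dir flips to +; running = +2127.4068

+2127.4068 rpm (same as input, |ω| = 2127.4068 rpm)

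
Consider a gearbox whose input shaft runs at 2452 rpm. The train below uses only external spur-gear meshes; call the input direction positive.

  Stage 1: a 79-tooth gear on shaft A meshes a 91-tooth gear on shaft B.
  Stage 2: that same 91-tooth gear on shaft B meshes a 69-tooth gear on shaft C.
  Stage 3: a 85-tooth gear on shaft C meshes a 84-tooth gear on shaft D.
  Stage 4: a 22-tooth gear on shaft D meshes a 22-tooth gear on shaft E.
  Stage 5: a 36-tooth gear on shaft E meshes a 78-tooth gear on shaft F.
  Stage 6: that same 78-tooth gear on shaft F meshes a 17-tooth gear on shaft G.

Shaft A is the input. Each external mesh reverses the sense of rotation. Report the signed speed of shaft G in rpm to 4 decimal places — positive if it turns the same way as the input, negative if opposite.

Stage 1 [79T→91T]: ω = 2452.0000×79/91 = 2128.6593 rpm, dir flips to −; running = −2128.6593
Stage 2 [91T→69T]: ω = 2128.6593×91/69 = 2807.3623 rpm, dir flips to +; running = +2807.3623
Stage 3 [85T→84T]: ω = 2807.3623×85/84 = 2840.7833 rpm, dir flips to −; running = −2840.7833
Stage 4 [22T→22T]: ω = 2840.7833×22/22 = 2840.7833 rpm, dir flips to +; running = +2840.7833
Stage 5 [36T→78T]: ω = 2840.7833×36/78 = 1311.1308 rpm, dir flips to −; running = −1311.1308
Stage 6 [78T→17T]: ω = 1311.1308×78/17 = 6015.7764 rpm, dir flips to +; running = +6015.7764

+6015.7764 rpm (same as input, |ω| = 6015.7764 rpm)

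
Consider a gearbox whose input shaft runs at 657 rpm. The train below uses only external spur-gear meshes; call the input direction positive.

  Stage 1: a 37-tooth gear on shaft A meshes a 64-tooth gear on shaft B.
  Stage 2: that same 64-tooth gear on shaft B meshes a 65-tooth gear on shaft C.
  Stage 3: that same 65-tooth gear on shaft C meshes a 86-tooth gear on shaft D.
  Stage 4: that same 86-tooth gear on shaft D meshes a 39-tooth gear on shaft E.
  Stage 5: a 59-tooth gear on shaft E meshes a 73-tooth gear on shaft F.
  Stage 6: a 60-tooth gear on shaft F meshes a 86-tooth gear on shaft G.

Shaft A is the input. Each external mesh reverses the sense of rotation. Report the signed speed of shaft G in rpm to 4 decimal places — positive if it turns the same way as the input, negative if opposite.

+351.4669 rpm (same as input, |ω| = 351.4669 rpm)

Stage 1 [37T→64T]: ω = 657.0000×37/64 = 379.8281 rpm, dir flips to −; running = −379.8281
Stage 2 [64T→65T]: ω = 379.8281×64/65 = 373.9846 rpm, dir flips to +; running = +373.9846
Stage 3 [65T→86T]: ω = 373.9846×65/86 = 282.6628 rpm, dir flips to −; running = −282.6628
Stage 4 [86T→39T]: ω = 282.6628×86/39 = 623.3077 rpm, dir flips to +; running = +623.3077
Stage 5 [59T→73T]: ω = 623.3077×59/73 = 503.7692 rpm, dir flips to −; running = −503.7692
Stage 6 [60T→86T]: ω = 503.7692×60/86 = 351.4669 rpm, dir flips to +; running = +351.4669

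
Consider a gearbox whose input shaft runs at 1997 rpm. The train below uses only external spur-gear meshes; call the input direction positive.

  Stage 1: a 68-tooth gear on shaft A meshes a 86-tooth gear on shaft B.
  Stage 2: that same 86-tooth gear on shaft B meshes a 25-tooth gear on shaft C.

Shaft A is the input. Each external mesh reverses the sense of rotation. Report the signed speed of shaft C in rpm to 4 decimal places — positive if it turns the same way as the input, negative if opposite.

Stage 1 [68T→86T]: ω = 1997.0000×68/86 = 1579.0233 rpm, dir flips to −; running = −1579.0233
Stage 2 [86T→25T]: ω = 1579.0233×86/25 = 5431.8400 rpm, dir flips to +; running = +5431.8400

+5431.8400 rpm (same as input, |ω| = 5431.8400 rpm)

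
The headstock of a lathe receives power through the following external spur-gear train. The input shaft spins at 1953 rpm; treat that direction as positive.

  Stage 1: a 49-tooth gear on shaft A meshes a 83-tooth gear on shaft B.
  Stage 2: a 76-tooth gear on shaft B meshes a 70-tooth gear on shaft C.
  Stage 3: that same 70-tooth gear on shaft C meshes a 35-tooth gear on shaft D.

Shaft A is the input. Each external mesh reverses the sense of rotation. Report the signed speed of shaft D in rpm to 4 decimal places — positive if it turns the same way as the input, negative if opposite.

-2503.6048 rpm (opposite to input, |ω| = 2503.6048 rpm)

Stage 1 [49T→83T]: ω = 1953.0000×49/83 = 1152.9759 rpm, dir flips to −; running = −1152.9759
Stage 2 [76T→70T]: ω = 1152.9759×76/70 = 1251.8024 rpm, dir flips to +; running = +1251.8024
Stage 3 [70T→35T]: ω = 1251.8024×70/35 = 2503.6048 rpm, dir flips to −; running = −2503.6048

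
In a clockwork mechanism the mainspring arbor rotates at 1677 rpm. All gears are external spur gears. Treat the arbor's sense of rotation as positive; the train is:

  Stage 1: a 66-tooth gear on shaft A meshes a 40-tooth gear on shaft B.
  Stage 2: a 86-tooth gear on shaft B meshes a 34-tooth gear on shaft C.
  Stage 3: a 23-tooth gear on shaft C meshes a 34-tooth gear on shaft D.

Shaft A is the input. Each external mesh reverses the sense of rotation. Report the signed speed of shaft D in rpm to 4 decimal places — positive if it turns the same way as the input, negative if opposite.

Stage 1 [66T→40T]: ω = 1677.0000×66/40 = 2767.0500 rpm, dir flips to −; running = −2767.0500
Stage 2 [86T→34T]: ω = 2767.0500×86/34 = 6999.0088 rpm, dir flips to +; running = +6999.0088
Stage 3 [23T→34T]: ω = 6999.0088×23/34 = 4734.6236 rpm, dir flips to −; running = −4734.6236

-4734.6236 rpm (opposite to input, |ω| = 4734.6236 rpm)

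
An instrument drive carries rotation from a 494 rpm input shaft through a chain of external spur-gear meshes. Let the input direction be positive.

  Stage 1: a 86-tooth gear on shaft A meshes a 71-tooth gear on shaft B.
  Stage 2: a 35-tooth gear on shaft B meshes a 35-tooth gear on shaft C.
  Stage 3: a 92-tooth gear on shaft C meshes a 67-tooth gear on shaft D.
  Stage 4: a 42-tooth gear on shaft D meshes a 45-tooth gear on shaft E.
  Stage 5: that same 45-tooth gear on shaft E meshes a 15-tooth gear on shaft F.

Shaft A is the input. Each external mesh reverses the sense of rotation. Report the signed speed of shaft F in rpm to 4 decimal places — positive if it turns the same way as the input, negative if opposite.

Stage 1 [86T→71T]: ω = 494.0000×86/71 = 598.3662 rpm, dir flips to −; running = −598.3662
Stage 2 [35T→35T]: ω = 598.3662×35/35 = 598.3662 rpm, dir flips to +; running = +598.3662
Stage 3 [92T→67T]: ω = 598.3662×92/67 = 821.6372 rpm, dir flips to −; running = −821.6372
Stage 4 [42T→45T]: ω = 821.6372×42/45 = 766.8614 rpm, dir flips to +; running = +766.8614
Stage 5 [45T→15T]: ω = 766.8614×45/15 = 2300.5841 rpm, dir flips to −; running = −2300.5841

-2300.5841 rpm (opposite to input, |ω| = 2300.5841 rpm)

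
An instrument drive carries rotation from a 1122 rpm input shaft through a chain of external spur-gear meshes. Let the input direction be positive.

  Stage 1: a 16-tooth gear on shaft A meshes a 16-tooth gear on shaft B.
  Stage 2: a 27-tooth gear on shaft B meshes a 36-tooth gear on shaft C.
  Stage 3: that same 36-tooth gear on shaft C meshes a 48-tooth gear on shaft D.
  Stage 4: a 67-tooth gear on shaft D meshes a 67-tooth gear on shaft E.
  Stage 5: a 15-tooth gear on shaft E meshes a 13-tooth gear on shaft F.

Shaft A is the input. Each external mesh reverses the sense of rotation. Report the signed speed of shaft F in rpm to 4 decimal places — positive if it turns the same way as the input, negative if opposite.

Stage 1 [16T→16T]: ω = 1122.0000×16/16 = 1122.0000 rpm, dir flips to −; running = −1122.0000
Stage 2 [27T→36T]: ω = 1122.0000×27/36 = 841.5000 rpm, dir flips to +; running = +841.5000
Stage 3 [36T→48T]: ω = 841.5000×36/48 = 631.1250 rpm, dir flips to −; running = −631.1250
Stage 4 [67T→67T]: ω = 631.1250×67/67 = 631.1250 rpm, dir flips to +; running = +631.1250
Stage 5 [15T→13T]: ω = 631.1250×15/13 = 728.2212 rpm, dir flips to −; running = −728.2212

-728.2212 rpm (opposite to input, |ω| = 728.2212 rpm)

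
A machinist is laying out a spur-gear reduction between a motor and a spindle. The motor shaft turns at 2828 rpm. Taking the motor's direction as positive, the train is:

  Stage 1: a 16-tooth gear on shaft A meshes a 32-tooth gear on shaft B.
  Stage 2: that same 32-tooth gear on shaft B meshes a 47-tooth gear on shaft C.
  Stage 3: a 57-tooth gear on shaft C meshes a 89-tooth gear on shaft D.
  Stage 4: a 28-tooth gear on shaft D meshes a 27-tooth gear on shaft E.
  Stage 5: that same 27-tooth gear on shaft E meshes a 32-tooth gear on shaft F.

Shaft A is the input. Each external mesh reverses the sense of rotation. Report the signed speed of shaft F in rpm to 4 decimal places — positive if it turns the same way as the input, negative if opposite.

-539.5037 rpm (opposite to input, |ω| = 539.5037 rpm)

Stage 1 [16T→32T]: ω = 2828.0000×16/32 = 1414.0000 rpm, dir flips to −; running = −1414.0000
Stage 2 [32T→47T]: ω = 1414.0000×32/47 = 962.7234 rpm, dir flips to +; running = +962.7234
Stage 3 [57T→89T]: ω = 962.7234×57/89 = 616.5757 rpm, dir flips to −; running = −616.5757
Stage 4 [28T→27T]: ω = 616.5757×28/27 = 639.4118 rpm, dir flips to +; running = +639.4118
Stage 5 [27T→32T]: ω = 639.4118×27/32 = 539.5037 rpm, dir flips to −; running = −539.5037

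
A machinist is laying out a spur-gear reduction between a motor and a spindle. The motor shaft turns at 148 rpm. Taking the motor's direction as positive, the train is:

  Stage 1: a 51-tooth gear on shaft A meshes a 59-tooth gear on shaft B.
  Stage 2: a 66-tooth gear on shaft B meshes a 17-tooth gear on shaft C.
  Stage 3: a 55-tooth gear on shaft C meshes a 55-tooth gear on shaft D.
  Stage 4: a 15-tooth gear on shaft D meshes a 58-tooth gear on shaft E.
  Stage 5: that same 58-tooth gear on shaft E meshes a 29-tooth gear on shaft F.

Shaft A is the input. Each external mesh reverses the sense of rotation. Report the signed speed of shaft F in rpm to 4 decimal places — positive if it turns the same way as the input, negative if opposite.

-256.9024 rpm (opposite to input, |ω| = 256.9024 rpm)

Stage 1 [51T→59T]: ω = 148.0000×51/59 = 127.9322 rpm, dir flips to −; running = −127.9322
Stage 2 [66T→17T]: ω = 127.9322×66/17 = 496.6780 rpm, dir flips to +; running = +496.6780
Stage 3 [55T→55T]: ω = 496.6780×55/55 = 496.6780 rpm, dir flips to −; running = −496.6780
Stage 4 [15T→58T]: ω = 496.6780×15/58 = 128.4512 rpm, dir flips to +; running = +128.4512
Stage 5 [58T→29T]: ω = 128.4512×58/29 = 256.9024 rpm, dir flips to −; running = −256.9024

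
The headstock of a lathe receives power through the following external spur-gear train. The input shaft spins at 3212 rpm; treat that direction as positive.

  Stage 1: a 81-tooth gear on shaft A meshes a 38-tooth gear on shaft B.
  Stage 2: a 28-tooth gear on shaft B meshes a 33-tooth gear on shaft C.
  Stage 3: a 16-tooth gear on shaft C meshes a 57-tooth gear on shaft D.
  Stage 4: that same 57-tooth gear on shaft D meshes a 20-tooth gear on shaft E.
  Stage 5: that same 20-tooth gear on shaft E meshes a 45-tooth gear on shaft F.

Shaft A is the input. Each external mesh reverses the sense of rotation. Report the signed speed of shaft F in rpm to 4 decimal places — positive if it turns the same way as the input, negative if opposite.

Stage 1 [81T→38T]: ω = 3212.0000×81/38 = 6846.6316 rpm, dir flips to −; running = −6846.6316
Stage 2 [28T→33T]: ω = 6846.6316×28/33 = 5809.2632 rpm, dir flips to +; running = +5809.2632
Stage 3 [16T→57T]: ω = 5809.2632×16/57 = 1630.6704 rpm, dir flips to −; running = −1630.6704
Stage 4 [57T→20T]: ω = 1630.6704×57/20 = 4647.4105 rpm, dir flips to +; running = +4647.4105
Stage 5 [20T→45T]: ω = 4647.4105×20/45 = 2065.5158 rpm, dir flips to −; running = −2065.5158

-2065.5158 rpm (opposite to input, |ω| = 2065.5158 rpm)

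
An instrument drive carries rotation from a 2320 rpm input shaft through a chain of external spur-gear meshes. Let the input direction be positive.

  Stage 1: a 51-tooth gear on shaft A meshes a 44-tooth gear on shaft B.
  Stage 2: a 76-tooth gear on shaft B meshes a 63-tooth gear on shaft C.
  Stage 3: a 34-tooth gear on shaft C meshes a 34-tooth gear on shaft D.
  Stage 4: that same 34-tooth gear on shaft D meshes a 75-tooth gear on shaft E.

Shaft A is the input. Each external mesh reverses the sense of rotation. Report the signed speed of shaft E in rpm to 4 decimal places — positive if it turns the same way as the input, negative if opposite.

+1470.6055 rpm (same as input, |ω| = 1470.6055 rpm)

Stage 1 [51T→44T]: ω = 2320.0000×51/44 = 2689.0909 rpm, dir flips to −; running = −2689.0909
Stage 2 [76T→63T]: ω = 2689.0909×76/63 = 3243.9827 rpm, dir flips to +; running = +3243.9827
Stage 3 [34T→34T]: ω = 3243.9827×34/34 = 3243.9827 rpm, dir flips to −; running = −3243.9827
Stage 4 [34T→75T]: ω = 3243.9827×34/75 = 1470.6055 rpm, dir flips to +; running = +1470.6055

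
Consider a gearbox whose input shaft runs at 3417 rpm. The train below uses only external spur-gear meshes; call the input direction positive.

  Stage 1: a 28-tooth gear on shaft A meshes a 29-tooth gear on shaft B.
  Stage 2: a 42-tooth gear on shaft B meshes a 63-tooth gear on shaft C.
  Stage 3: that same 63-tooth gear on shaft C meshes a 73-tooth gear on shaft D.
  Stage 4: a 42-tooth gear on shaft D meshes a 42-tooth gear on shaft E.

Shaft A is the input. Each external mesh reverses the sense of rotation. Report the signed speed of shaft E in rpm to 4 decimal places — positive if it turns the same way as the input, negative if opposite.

Stage 1 [28T→29T]: ω = 3417.0000×28/29 = 3299.1724 rpm, dir flips to −; running = −3299.1724
Stage 2 [42T→63T]: ω = 3299.1724×42/63 = 2199.4483 rpm, dir flips to +; running = +2199.4483
Stage 3 [63T→73T]: ω = 2199.4483×63/73 = 1898.1540 rpm, dir flips to −; running = −1898.1540
Stage 4 [42T→42T]: ω = 1898.1540×42/42 = 1898.1540 rpm, dir flips to +; running = +1898.1540

+1898.1540 rpm (same as input, |ω| = 1898.1540 rpm)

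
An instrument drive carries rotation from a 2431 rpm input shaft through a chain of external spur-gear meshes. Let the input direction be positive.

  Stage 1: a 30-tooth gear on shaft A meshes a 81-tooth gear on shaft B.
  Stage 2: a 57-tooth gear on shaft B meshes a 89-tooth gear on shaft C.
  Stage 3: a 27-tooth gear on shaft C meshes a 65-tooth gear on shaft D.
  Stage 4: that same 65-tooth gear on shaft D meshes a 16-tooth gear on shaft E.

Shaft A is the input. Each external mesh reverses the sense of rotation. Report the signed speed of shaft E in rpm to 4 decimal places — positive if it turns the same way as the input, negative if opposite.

+973.0829 rpm (same as input, |ω| = 973.0829 rpm)

Stage 1 [30T→81T]: ω = 2431.0000×30/81 = 900.3704 rpm, dir flips to −; running = −900.3704
Stage 2 [57T→89T]: ω = 900.3704×57/89 = 576.6417 rpm, dir flips to +; running = +576.6417
Stage 3 [27T→65T]: ω = 576.6417×27/65 = 239.5281 rpm, dir flips to −; running = −239.5281
Stage 4 [65T→16T]: ω = 239.5281×65/16 = 973.0829 rpm, dir flips to +; running = +973.0829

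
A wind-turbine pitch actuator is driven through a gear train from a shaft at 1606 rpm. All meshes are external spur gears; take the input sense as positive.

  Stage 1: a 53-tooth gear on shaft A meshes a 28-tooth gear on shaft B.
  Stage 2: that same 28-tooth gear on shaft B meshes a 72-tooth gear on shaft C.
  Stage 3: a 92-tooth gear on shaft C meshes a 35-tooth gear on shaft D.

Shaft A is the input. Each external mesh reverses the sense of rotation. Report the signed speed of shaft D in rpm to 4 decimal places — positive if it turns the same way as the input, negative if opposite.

Stage 1 [53T→28T]: ω = 1606.0000×53/28 = 3039.9286 rpm, dir flips to −; running = −3039.9286
Stage 2 [28T→72T]: ω = 3039.9286×28/72 = 1182.1944 rpm, dir flips to +; running = +1182.1944
Stage 3 [92T→35T]: ω = 1182.1944×92/35 = 3107.4825 rpm, dir flips to −; running = −3107.4825

-3107.4825 rpm (opposite to input, |ω| = 3107.4825 rpm)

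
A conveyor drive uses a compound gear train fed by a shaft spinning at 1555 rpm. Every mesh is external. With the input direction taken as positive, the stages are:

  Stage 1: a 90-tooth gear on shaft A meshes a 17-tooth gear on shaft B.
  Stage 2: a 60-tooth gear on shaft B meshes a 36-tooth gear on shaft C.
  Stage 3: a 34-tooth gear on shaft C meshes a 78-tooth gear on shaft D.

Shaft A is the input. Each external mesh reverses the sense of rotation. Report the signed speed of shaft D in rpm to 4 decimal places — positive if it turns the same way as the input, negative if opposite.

Stage 1 [90T→17T]: ω = 1555.0000×90/17 = 8232.3529 rpm, dir flips to −; running = −8232.3529
Stage 2 [60T→36T]: ω = 8232.3529×60/36 = 13720.5882 rpm, dir flips to +; running = +13720.5882
Stage 3 [34T→78T]: ω = 13720.5882×34/78 = 5980.7692 rpm, dir flips to −; running = −5980.7692

-5980.7692 rpm (opposite to input, |ω| = 5980.7692 rpm)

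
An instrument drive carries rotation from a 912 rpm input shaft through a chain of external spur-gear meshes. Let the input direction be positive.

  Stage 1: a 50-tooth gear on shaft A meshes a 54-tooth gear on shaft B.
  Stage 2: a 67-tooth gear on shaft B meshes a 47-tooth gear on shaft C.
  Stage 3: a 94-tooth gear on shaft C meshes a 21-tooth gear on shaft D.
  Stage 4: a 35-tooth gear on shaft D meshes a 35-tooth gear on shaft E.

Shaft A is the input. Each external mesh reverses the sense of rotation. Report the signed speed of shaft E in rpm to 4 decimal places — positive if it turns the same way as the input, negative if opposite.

+5388.3598 rpm (same as input, |ω| = 5388.3598 rpm)

Stage 1 [50T→54T]: ω = 912.0000×50/54 = 844.4444 rpm, dir flips to −; running = −844.4444
Stage 2 [67T→47T]: ω = 844.4444×67/47 = 1203.7825 rpm, dir flips to +; running = +1203.7825
Stage 3 [94T→21T]: ω = 1203.7825×94/21 = 5388.3598 rpm, dir flips to −; running = −5388.3598
Stage 4 [35T→35T]: ω = 5388.3598×35/35 = 5388.3598 rpm, dir flips to +; running = +5388.3598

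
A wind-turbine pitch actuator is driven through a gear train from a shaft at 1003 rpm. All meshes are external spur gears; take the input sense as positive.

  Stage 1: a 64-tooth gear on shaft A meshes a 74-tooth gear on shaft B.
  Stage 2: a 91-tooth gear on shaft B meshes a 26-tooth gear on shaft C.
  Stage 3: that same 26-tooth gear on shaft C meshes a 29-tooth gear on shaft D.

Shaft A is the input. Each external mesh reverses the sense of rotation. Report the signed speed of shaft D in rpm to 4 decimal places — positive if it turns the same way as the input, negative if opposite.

Stage 1 [64T→74T]: ω = 1003.0000×64/74 = 867.4595 rpm, dir flips to −; running = −867.4595
Stage 2 [91T→26T]: ω = 867.4595×91/26 = 3036.1081 rpm, dir flips to +; running = +3036.1081
Stage 3 [26T→29T]: ω = 3036.1081×26/29 = 2722.0280 rpm, dir flips to −; running = −2722.0280

-2722.0280 rpm (opposite to input, |ω| = 2722.0280 rpm)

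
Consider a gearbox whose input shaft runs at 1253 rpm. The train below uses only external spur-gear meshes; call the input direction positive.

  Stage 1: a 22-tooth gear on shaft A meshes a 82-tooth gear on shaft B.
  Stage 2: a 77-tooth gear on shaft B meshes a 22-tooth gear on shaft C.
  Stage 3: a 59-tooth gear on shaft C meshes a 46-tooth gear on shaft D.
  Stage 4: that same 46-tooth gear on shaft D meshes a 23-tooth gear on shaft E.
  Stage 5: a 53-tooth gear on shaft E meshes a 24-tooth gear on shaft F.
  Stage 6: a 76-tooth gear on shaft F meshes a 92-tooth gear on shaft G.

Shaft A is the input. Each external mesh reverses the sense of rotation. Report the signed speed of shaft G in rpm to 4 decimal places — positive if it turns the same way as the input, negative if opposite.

Stage 1 [22T→82T]: ω = 1253.0000×22/82 = 336.1707 rpm, dir flips to −; running = −336.1707
Stage 2 [77T→22T]: ω = 336.1707×77/22 = 1176.5976 rpm, dir flips to +; running = +1176.5976
Stage 3 [59T→46T]: ω = 1176.5976×59/46 = 1509.1143 rpm, dir flips to −; running = −1509.1143
Stage 4 [46T→23T]: ω = 1509.1143×46/23 = 3018.2285 rpm, dir flips to +; running = +3018.2285
Stage 5 [53T→24T]: ω = 3018.2285×53/24 = 6665.2547 rpm, dir flips to −; running = −6665.2547
Stage 6 [76T→92T]: ω = 6665.2547×76/92 = 5506.0799 rpm, dir flips to +; running = +5506.0799

+5506.0799 rpm (same as input, |ω| = 5506.0799 rpm)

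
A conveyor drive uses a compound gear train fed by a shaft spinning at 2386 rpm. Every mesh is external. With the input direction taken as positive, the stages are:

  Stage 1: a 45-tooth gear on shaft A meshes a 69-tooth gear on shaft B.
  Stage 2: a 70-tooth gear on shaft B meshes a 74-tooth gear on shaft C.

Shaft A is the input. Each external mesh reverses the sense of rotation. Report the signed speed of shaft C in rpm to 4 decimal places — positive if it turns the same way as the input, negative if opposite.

+1471.9741 rpm (same as input, |ω| = 1471.9741 rpm)

Stage 1 [45T→69T]: ω = 2386.0000×45/69 = 1556.0870 rpm, dir flips to −; running = −1556.0870
Stage 2 [70T→74T]: ω = 1556.0870×70/74 = 1471.9741 rpm, dir flips to +; running = +1471.9741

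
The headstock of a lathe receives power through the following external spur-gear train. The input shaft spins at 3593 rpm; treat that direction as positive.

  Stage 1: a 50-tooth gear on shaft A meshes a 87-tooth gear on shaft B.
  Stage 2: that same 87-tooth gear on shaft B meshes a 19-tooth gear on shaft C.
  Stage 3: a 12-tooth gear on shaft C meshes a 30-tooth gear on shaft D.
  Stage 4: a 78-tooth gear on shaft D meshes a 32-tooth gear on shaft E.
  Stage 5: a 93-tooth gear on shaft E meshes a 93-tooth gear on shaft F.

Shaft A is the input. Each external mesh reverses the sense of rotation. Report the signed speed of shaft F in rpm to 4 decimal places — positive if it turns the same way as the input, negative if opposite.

-9218.8816 rpm (opposite to input, |ω| = 9218.8816 rpm)

Stage 1 [50T→87T]: ω = 3593.0000×50/87 = 2064.9425 rpm, dir flips to −; running = −2064.9425
Stage 2 [87T→19T]: ω = 2064.9425×87/19 = 9455.2632 rpm, dir flips to +; running = +9455.2632
Stage 3 [12T→30T]: ω = 9455.2632×12/30 = 3782.1053 rpm, dir flips to −; running = −3782.1053
Stage 4 [78T→32T]: ω = 3782.1053×78/32 = 9218.8816 rpm, dir flips to +; running = +9218.8816
Stage 5 [93T→93T]: ω = 9218.8816×93/93 = 9218.8816 rpm, dir flips to −; running = −9218.8816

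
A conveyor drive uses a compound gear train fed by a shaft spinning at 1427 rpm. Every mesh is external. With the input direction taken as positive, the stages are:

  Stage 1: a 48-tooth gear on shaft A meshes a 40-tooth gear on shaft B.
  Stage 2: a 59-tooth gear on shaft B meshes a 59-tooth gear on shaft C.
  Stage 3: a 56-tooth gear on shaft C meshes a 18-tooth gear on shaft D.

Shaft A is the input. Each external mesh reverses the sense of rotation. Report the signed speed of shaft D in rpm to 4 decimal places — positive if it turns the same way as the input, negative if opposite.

Stage 1 [48T→40T]: ω = 1427.0000×48/40 = 1712.4000 rpm, dir flips to −; running = −1712.4000
Stage 2 [59T→59T]: ω = 1712.4000×59/59 = 1712.4000 rpm, dir flips to +; running = +1712.4000
Stage 3 [56T→18T]: ω = 1712.4000×56/18 = 5327.4667 rpm, dir flips to −; running = −5327.4667

-5327.4667 rpm (opposite to input, |ω| = 5327.4667 rpm)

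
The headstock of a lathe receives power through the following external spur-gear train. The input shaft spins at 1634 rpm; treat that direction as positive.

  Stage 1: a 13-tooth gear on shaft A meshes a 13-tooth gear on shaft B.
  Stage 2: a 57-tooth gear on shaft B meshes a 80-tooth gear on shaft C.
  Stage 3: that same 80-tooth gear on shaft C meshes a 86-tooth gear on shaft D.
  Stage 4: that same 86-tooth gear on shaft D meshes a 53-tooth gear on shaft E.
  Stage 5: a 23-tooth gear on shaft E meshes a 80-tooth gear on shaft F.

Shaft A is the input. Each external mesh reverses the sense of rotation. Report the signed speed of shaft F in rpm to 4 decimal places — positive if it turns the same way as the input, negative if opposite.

Stage 1 [13T→13T]: ω = 1634.0000×13/13 = 1634.0000 rpm, dir flips to −; running = −1634.0000
Stage 2 [57T→80T]: ω = 1634.0000×57/80 = 1164.2250 rpm, dir flips to +; running = +1164.2250
Stage 3 [80T→86T]: ω = 1164.2250×80/86 = 1083.0000 rpm, dir flips to −; running = −1083.0000
Stage 4 [86T→53T]: ω = 1083.0000×86/53 = 1757.3208 rpm, dir flips to +; running = +1757.3208
Stage 5 [23T→80T]: ω = 1757.3208×23/80 = 505.2297 rpm, dir flips to −; running = −505.2297

-505.2297 rpm (opposite to input, |ω| = 505.2297 rpm)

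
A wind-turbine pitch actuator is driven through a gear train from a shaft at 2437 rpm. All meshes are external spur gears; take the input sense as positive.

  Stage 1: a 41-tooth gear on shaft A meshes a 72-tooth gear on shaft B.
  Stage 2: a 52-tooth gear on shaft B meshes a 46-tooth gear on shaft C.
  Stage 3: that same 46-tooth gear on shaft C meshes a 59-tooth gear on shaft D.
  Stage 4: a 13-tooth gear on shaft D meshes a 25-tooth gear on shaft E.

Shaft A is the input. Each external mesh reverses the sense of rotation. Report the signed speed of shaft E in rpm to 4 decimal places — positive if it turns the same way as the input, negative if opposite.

Stage 1 [41T→72T]: ω = 2437.0000×41/72 = 1387.7361 rpm, dir flips to −; running = −1387.7361
Stage 2 [52T→46T]: ω = 1387.7361×52/46 = 1568.7452 rpm, dir flips to +; running = +1568.7452
Stage 3 [46T→59T]: ω = 1568.7452×46/59 = 1223.0895 rpm, dir flips to −; running = −1223.0895
Stage 4 [13T→25T]: ω = 1223.0895×13/25 = 636.0065 rpm, dir flips to +; running = +636.0065

+636.0065 rpm (same as input, |ω| = 636.0065 rpm)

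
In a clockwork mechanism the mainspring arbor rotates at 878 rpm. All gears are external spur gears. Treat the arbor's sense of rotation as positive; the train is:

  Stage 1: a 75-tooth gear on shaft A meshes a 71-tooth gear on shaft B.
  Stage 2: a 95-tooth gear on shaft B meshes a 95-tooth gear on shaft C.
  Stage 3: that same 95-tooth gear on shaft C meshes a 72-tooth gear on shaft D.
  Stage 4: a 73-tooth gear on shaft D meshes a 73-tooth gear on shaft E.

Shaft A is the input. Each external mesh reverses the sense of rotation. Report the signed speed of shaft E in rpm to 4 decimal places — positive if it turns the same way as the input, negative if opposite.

Stage 1 [75T→71T]: ω = 878.0000×75/71 = 927.4648 rpm, dir flips to −; running = −927.4648
Stage 2 [95T→95T]: ω = 927.4648×95/95 = 927.4648 rpm, dir flips to +; running = +927.4648
Stage 3 [95T→72T]: ω = 927.4648×95/72 = 1223.7383 rpm, dir flips to −; running = −1223.7383
Stage 4 [73T→73T]: ω = 1223.7383×73/73 = 1223.7383 rpm, dir flips to +; running = +1223.7383

+1223.7383 rpm (same as input, |ω| = 1223.7383 rpm)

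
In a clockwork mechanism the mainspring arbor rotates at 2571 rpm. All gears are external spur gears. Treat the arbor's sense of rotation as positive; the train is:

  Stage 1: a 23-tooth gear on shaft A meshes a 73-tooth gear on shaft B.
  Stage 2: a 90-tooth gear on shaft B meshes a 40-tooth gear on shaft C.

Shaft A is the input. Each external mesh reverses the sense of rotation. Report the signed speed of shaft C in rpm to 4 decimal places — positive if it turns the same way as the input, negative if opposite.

+1822.5925 rpm (same as input, |ω| = 1822.5925 rpm)

Stage 1 [23T→73T]: ω = 2571.0000×23/73 = 810.0411 rpm, dir flips to −; running = −810.0411
Stage 2 [90T→40T]: ω = 810.0411×90/40 = 1822.5925 rpm, dir flips to +; running = +1822.5925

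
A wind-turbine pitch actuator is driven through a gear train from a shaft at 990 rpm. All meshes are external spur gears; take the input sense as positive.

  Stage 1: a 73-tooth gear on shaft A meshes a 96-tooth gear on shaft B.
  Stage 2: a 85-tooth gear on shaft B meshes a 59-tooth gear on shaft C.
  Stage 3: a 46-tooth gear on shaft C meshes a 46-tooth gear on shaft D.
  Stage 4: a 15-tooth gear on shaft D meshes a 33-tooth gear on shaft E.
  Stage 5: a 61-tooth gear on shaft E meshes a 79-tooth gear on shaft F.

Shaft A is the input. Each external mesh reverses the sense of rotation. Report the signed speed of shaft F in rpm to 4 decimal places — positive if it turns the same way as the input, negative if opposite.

Stage 1 [73T→96T]: ω = 990.0000×73/96 = 752.8125 rpm, dir flips to −; running = −752.8125
Stage 2 [85T→59T]: ω = 752.8125×85/59 = 1084.5604 rpm, dir flips to +; running = +1084.5604
Stage 3 [46T→46T]: ω = 1084.5604×46/46 = 1084.5604 rpm, dir flips to −; running = −1084.5604
Stage 4 [15T→33T]: ω = 1084.5604×15/33 = 492.9820 rpm, dir flips to +; running = +492.9820
Stage 5 [61T→79T]: ω = 492.9820×61/79 = 380.6570 rpm, dir flips to −; running = −380.6570

-380.6570 rpm (opposite to input, |ω| = 380.6570 rpm)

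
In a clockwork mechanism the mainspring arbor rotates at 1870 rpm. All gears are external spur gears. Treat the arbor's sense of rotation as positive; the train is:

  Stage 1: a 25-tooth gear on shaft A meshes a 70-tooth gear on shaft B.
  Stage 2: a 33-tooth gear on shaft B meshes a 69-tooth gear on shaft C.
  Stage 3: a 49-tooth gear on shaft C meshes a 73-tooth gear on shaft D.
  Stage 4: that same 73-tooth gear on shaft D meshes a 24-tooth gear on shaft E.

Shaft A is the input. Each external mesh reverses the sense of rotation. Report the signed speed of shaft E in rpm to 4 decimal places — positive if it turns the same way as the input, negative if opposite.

+652.1286 rpm (same as input, |ω| = 652.1286 rpm)

Stage 1 [25T→70T]: ω = 1870.0000×25/70 = 667.8571 rpm, dir flips to −; running = −667.8571
Stage 2 [33T→69T]: ω = 667.8571×33/69 = 319.4099 rpm, dir flips to +; running = +319.4099
Stage 3 [49T→73T]: ω = 319.4099×49/73 = 214.3985 rpm, dir flips to −; running = −214.3985
Stage 4 [73T→24T]: ω = 214.3985×73/24 = 652.1286 rpm, dir flips to +; running = +652.1286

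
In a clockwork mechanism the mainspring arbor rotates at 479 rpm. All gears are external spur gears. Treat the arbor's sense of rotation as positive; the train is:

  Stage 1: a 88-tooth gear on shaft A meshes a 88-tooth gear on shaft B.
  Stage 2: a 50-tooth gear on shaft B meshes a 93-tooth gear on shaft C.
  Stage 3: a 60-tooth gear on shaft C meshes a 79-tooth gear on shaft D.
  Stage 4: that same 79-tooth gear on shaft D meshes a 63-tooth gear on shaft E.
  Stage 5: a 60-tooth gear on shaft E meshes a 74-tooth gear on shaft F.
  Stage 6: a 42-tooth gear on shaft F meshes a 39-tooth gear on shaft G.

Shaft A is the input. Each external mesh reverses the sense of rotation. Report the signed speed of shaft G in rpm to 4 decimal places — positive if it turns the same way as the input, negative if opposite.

+214.1596 rpm (same as input, |ω| = 214.1596 rpm)

Stage 1 [88T→88T]: ω = 479.0000×88/88 = 479.0000 rpm, dir flips to −; running = −479.0000
Stage 2 [50T→93T]: ω = 479.0000×50/93 = 257.5269 rpm, dir flips to +; running = +257.5269
Stage 3 [60T→79T]: ω = 257.5269×60/79 = 195.5900 rpm, dir flips to −; running = −195.5900
Stage 4 [79T→63T]: ω = 195.5900×79/63 = 245.2637 rpm, dir flips to +; running = +245.2637
Stage 5 [60T→74T]: ω = 245.2637×60/74 = 198.8625 rpm, dir flips to −; running = −198.8625
Stage 6 [42T→39T]: ω = 198.8625×42/39 = 214.1596 rpm, dir flips to +; running = +214.1596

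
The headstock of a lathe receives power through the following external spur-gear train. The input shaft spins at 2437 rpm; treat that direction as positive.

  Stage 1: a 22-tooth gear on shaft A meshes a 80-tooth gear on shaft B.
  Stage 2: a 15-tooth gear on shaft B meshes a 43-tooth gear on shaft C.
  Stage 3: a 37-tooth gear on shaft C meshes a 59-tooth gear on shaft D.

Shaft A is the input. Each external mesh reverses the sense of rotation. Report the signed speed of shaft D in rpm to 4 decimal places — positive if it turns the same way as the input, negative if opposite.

Stage 1 [22T→80T]: ω = 2437.0000×22/80 = 670.1750 rpm, dir flips to −; running = −670.1750
Stage 2 [15T→43T]: ω = 670.1750×15/43 = 233.7820 rpm, dir flips to +; running = +233.7820
Stage 3 [37T→59T]: ω = 233.7820×37/59 = 146.6090 rpm, dir flips to −; running = −146.6090

-146.6090 rpm (opposite to input, |ω| = 146.6090 rpm)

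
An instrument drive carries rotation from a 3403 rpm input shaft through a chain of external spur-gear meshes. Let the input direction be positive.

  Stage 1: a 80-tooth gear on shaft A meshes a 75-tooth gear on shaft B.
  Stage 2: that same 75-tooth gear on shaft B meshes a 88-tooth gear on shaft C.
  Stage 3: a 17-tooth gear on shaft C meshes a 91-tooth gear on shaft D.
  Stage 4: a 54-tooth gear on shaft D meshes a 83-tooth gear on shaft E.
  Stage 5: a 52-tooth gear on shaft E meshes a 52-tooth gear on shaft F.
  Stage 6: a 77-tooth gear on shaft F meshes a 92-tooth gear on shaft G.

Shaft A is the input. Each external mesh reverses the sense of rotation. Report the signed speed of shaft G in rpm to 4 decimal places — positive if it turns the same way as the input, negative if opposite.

Stage 1 [80T→75T]: ω = 3403.0000×80/75 = 3629.8667 rpm, dir flips to −; running = −3629.8667
Stage 2 [75T→88T]: ω = 3629.8667×75/88 = 3093.6364 rpm, dir flips to +; running = +3093.6364
Stage 3 [17T→91T]: ω = 3093.6364×17/91 = 577.9321 rpm, dir flips to −; running = −577.9321
Stage 4 [54T→83T]: ω = 577.9321×54/83 = 376.0040 rpm, dir flips to +; running = +376.0040
Stage 5 [52T→52T]: ω = 376.0040×52/52 = 376.0040 rpm, dir flips to −; running = −376.0040
Stage 6 [77T→92T]: ω = 376.0040×77/92 = 314.6990 rpm, dir flips to +; running = +314.6990

+314.6990 rpm (same as input, |ω| = 314.6990 rpm)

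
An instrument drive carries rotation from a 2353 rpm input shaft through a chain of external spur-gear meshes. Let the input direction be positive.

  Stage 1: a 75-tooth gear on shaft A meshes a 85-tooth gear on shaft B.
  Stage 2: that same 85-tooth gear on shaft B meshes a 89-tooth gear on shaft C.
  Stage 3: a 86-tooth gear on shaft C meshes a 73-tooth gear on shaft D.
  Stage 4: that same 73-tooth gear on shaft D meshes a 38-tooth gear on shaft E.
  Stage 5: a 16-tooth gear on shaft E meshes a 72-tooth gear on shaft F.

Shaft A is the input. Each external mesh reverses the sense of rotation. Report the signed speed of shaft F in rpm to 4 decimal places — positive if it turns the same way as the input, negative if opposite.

-997.2304 rpm (opposite to input, |ω| = 997.2304 rpm)

Stage 1 [75T→85T]: ω = 2353.0000×75/85 = 2076.1765 rpm, dir flips to −; running = −2076.1765
Stage 2 [85T→89T]: ω = 2076.1765×85/89 = 1982.8652 rpm, dir flips to +; running = +1982.8652
Stage 3 [86T→73T]: ω = 1982.8652×86/73 = 2335.9781 rpm, dir flips to −; running = −2335.9781
Stage 4 [73T→38T]: ω = 2335.9781×73/38 = 4487.5370 rpm, dir flips to +; running = +4487.5370
Stage 5 [16T→72T]: ω = 4487.5370×16/72 = 997.2304 rpm, dir flips to −; running = −997.2304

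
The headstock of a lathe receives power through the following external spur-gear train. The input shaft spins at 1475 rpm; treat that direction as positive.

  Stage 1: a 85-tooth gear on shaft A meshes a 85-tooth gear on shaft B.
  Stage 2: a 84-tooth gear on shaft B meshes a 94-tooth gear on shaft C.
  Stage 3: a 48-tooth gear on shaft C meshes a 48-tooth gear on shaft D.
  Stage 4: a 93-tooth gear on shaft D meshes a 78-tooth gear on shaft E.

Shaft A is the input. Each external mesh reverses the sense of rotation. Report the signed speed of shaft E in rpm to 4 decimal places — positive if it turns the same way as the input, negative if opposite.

Stage 1 [85T→85T]: ω = 1475.0000×85/85 = 1475.0000 rpm, dir flips to −; running = −1475.0000
Stage 2 [84T→94T]: ω = 1475.0000×84/94 = 1318.0851 rpm, dir flips to +; running = +1318.0851
Stage 3 [48T→48T]: ω = 1318.0851×48/48 = 1318.0851 rpm, dir flips to −; running = −1318.0851
Stage 4 [93T→78T]: ω = 1318.0851×93/78 = 1571.5630 rpm, dir flips to +; running = +1571.5630

+1571.5630 rpm (same as input, |ω| = 1571.5630 rpm)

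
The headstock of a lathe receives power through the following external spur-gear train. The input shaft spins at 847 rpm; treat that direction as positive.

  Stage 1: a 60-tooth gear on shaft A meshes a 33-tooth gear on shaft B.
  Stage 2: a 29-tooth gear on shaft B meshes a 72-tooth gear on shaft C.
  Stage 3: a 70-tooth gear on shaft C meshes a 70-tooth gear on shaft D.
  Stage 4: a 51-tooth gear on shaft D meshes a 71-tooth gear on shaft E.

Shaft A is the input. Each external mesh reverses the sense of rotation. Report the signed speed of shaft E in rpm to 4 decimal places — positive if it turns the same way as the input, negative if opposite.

Stage 1 [60T→33T]: ω = 847.0000×60/33 = 1540.0000 rpm, dir flips to −; running = −1540.0000
Stage 2 [29T→72T]: ω = 1540.0000×29/72 = 620.2778 rpm, dir flips to +; running = +620.2778
Stage 3 [70T→70T]: ω = 620.2778×70/70 = 620.2778 rpm, dir flips to −; running = −620.2778
Stage 4 [51T→71T]: ω = 620.2778×51/71 = 445.5516 rpm, dir flips to +; running = +445.5516

+445.5516 rpm (same as input, |ω| = 445.5516 rpm)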